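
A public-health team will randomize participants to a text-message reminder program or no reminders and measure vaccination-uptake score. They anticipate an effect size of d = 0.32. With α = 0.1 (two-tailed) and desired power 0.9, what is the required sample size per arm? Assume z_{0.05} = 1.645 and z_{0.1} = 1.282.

For two independent groups with equal n: n = 2·((z_{α/2} + z_β) / d)².
z_{α/2} + z_β = 1.645 + 1.282 = 2.927.
n = 2 × (2.927 / 0.32)² = 2 × 9.147² = 2 × 83.67 = 167.3.
Round up to the next whole participant.

n = 168 per group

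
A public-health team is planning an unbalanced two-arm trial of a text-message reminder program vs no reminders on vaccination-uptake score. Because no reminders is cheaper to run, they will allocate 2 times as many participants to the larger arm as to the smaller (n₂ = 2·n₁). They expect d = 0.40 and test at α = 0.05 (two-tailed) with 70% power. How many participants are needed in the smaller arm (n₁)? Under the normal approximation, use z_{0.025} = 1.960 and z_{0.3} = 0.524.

n₁ = 58

With allocation ratio k = n₂/n₁ = 2, Var(x̄₁−x̄₂) = σ²(1/n₁ + 1/(k·n₁)) = σ²·(k+1)/(k·n₁).
So n₁ = (1 + 1/k)·((z_{α/2} + z_β)/d)² = 1.500 × (2.484/0.40)².
n₁ = 1.500 × 38.56 = 57.8.
Round up: n₁ = 58, giving n₂ = 2 × 58 = 116.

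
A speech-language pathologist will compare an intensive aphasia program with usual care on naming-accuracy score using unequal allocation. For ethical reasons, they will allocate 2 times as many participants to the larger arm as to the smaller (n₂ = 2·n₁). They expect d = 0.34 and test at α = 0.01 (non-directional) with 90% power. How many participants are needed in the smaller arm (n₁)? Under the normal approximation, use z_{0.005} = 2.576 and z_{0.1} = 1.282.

With allocation ratio k = n₂/n₁ = 2, Var(x̄₁−x̄₂) = σ²(1/n₁ + 1/(k·n₁)) = σ²·(k+1)/(k·n₁).
So n₁ = (1 + 1/k)·((z_{α/2} + z_β)/d)² = 1.500 × (3.858/0.34)².
n₁ = 1.500 × 128.76 = 193.1.
Round up: n₁ = 194, giving n₂ = 2 × 194 = 388.

n₁ = 194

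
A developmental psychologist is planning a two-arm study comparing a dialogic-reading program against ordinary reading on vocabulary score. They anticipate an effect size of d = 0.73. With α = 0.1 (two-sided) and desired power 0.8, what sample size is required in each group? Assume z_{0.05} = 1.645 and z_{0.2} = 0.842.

n = 24 per group

For two independent groups with equal n: n = 2·((z_{α/2} + z_β) / d)².
z_{α/2} + z_β = 1.645 + 0.842 = 2.487.
n = 2 × (2.487 / 0.73)² = 2 × 3.407² = 2 × 11.61 = 23.2.
Round up to the next whole participant.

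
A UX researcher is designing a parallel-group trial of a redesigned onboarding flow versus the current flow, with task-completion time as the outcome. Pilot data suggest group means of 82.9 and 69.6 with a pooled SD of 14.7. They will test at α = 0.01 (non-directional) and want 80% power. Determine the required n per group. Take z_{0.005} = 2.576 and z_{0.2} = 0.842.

Cohen's d = |M₁ − M₂| / SD_pooled = |82.9 − 69.6| / 14.7 = 13.3 / 14.7 = 0.905.
For two independent groups with equal n: n = 2·((z_{α/2} + z_β) / d)².
z_{α/2} + z_β = 2.576 + 0.842 = 3.418.
n = 2 × (3.418 / 0.905)² = 2 × 3.777² = 2 × 14.26 = 28.5.
Round up to the next whole participant.

n = 29 per group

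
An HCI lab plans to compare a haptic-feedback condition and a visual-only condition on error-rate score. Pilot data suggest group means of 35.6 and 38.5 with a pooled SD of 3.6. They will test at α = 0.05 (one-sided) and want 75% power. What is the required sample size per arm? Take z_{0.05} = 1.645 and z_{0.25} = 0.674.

Cohen's d = |M₁ − M₂| / SD_pooled = |35.6 − 38.5| / 3.6 = 2.9 / 3.6 = 0.806.
For two independent groups with equal n: n = 2·((z_{α} + z_β) / d)².
z_{α} + z_β = 1.645 + 0.674 = 2.319.
n = 2 × (2.319 / 0.806)² = 2 × 2.877² = 2 × 8.28 = 16.6.
Round up to the next whole participant.

n = 17 per group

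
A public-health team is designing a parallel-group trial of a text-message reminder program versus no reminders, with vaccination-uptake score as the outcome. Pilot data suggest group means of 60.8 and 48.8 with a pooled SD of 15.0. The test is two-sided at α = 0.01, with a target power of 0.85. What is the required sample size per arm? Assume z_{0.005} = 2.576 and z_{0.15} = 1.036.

n = 41 per group

Cohen's d = |M₁ − M₂| / SD_pooled = |60.8 − 48.8| / 15.0 = 12.0 / 15.0 = 0.800.
For two independent groups with equal n: n = 2·((z_{α/2} + z_β) / d)².
z_{α/2} + z_β = 2.576 + 1.036 = 3.612.
n = 2 × (3.612 / 0.800)² = 2 × 4.515² = 2 × 20.39 = 40.8.
Round up to the next whole participant.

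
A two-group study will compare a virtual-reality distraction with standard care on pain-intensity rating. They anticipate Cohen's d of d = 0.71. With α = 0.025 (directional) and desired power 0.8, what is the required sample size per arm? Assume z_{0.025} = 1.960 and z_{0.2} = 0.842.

For two independent groups with equal n: n = 2·((z_{α} + z_β) / d)².
z_{α} + z_β = 1.960 + 0.842 = 2.802.
n = 2 × (2.802 / 0.71)² = 2 × 3.946² = 2 × 15.57 = 31.1.
Round up to the next whole participant.

n = 32 per group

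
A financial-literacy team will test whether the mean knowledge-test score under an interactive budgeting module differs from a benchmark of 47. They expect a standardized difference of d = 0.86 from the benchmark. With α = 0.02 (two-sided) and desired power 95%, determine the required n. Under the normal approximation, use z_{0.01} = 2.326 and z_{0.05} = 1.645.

n = 22

For a one-sample test: n = ((z_{α/2} + z_β) / d)².
z_{α/2} + z_β = 2.326 + 1.645 = 3.971.
n = (3.971 / 0.86)² = 4.617² = 21.32.
Round up.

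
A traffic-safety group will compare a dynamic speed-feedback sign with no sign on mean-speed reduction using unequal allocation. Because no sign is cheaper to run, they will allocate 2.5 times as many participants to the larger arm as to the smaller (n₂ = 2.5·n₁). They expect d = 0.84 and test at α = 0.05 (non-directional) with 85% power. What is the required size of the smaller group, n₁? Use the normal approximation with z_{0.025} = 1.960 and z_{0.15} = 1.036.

n₁ = 18

With allocation ratio k = n₂/n₁ = 2.5, Var(x̄₁−x̄₂) = σ²(1/n₁ + 1/(k·n₁)) = σ²·(k+1)/(k·n₁).
So n₁ = (1 + 1/k)·((z_{α/2} + z_β)/d)² = 1.400 × (2.996/0.84)².
n₁ = 1.400 × 12.72 = 17.8.
Round up: n₁ = 18, giving n₂ = 2.5 × 18 = 45.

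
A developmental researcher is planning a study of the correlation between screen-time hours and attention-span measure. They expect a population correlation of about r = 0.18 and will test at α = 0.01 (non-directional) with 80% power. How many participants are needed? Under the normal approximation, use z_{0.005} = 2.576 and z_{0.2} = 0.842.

Fisher's z: C = ½·ln((1+r)/(1−r)) = ½·ln(1.4390) = 0.1820.
n = ((z_{α/2} + z_β)/C)² + 3.
(2.576 + 0.842) / 0.1820 = 3.418 / 0.1820 = 18.780.
n = 18.780² + 3 = 352.70 + 3 = 355.7.
Round up.

n = 356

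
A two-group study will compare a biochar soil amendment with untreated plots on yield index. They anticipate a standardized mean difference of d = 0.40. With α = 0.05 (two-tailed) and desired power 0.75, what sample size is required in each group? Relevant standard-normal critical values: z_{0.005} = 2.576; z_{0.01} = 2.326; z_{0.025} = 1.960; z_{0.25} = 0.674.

n = 87 per group

For two independent groups with equal n: n = 2·((z_{α/2} + z_β) / d)².
z_{α/2} + z_β = 1.960 + 0.674 = 2.634.
n = 2 × (2.634 / 0.40)² = 2 × 6.585² = 2 × 43.36 = 86.7.
Round up to the next whole participant.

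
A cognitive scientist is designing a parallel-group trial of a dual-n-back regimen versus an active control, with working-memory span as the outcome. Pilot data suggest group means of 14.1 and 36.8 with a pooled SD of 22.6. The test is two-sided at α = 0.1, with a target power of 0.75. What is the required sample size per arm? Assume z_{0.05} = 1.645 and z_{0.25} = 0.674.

Cohen's d = |M₁ − M₂| / SD_pooled = |14.1 − 36.8| / 22.6 = 22.7 / 22.6 = 1.004.
For two independent groups with equal n: n = 2·((z_{α/2} + z_β) / d)².
z_{α/2} + z_β = 1.645 + 0.674 = 2.319.
n = 2 × (2.319 / 1.004)² = 2 × 2.310² = 2 × 5.33 = 10.7.
Round up to the next whole participant.

n = 11 per group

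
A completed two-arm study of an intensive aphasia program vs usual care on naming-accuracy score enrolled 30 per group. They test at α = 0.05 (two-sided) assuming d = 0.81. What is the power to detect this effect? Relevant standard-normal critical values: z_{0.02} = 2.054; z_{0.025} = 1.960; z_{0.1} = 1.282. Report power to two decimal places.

For two equal groups, power = Φ(d·√(n/2) − z_{α/2}).
d·√(n/2) = 0.81 × √(30/2) = 0.81 × 3.873 = 3.137.
z_β = 3.137 − 1.960 = 1.177.
Power = Φ(1.177) = 0.880.

power ≈ 0.88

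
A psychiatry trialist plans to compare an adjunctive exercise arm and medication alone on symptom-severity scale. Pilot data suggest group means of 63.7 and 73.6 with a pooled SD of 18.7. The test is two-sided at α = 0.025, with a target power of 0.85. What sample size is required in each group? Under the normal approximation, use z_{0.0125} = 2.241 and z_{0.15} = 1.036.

n = 77 per group

Cohen's d = |M₁ − M₂| / SD_pooled = |63.7 − 73.6| / 18.7 = 9.9 / 18.7 = 0.529.
For two independent groups with equal n: n = 2·((z_{α/2} + z_β) / d)².
z_{α/2} + z_β = 2.241 + 1.036 = 3.277.
n = 2 × (3.277 / 0.529)² = 2 × 6.195² = 2 × 38.37 = 76.7.
Round up to the next whole participant.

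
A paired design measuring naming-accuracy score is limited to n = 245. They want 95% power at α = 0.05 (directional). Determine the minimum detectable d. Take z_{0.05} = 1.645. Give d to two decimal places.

d_min ≈ 0.21

For a single sample (or paired design) of n = 245: d_min = (z_{α} + z_β)/√n.
z-sum = 1.645 + 1.645 = 3.290.
d_min = 3.290 / √245 = 3.290 / 15.652 = 0.210.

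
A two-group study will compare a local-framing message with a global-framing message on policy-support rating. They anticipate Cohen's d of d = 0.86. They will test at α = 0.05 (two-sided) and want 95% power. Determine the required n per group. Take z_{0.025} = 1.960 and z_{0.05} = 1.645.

For two independent groups with equal n: n = 2·((z_{α/2} + z_β) / d)².
z_{α/2} + z_β = 1.960 + 1.645 = 3.605.
n = 2 × (3.605 / 0.86)² = 2 × 4.192² = 2 × 17.57 = 35.1.
Round up to the next whole participant.

n = 36 per group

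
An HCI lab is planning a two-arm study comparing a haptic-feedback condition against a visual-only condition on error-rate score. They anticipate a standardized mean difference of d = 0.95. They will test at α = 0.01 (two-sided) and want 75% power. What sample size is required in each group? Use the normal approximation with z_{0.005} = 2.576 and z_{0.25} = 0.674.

n = 24 per group

For two independent groups with equal n: n = 2·((z_{α/2} + z_β) / d)².
z_{α/2} + z_β = 2.576 + 0.674 = 3.250.
n = 2 × (3.250 / 0.95)² = 2 × 3.421² = 2 × 11.70 = 23.4.
Round up to the next whole participant.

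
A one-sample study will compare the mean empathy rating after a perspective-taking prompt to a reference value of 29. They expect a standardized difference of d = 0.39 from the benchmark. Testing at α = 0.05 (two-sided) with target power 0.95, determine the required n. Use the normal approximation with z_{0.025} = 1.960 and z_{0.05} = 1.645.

n = 86

For a one-sample test: n = ((z_{α/2} + z_β) / d)².
z_{α/2} + z_β = 1.960 + 1.645 = 3.605.
n = (3.605 / 0.39)² = 9.244² = 85.44.
Round up.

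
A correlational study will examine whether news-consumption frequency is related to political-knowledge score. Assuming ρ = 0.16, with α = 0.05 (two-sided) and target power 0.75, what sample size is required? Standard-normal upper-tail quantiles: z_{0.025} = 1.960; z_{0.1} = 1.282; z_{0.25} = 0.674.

n = 270

Fisher's z: C = ½·ln((1+r)/(1−r)) = ½·ln(1.3810) = 0.1614.
n = ((z_{α/2} + z_β)/C)² + 3.
(1.960 + 0.674) / 0.1614 = 2.634 / 0.1614 = 16.320.
n = 16.320² + 3 = 266.33 + 3 = 269.3.
Round up.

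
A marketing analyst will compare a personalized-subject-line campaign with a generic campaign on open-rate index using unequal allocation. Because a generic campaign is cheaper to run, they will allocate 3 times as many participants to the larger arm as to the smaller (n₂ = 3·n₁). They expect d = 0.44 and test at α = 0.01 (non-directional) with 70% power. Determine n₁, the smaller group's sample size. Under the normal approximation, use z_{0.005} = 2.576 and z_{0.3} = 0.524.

With allocation ratio k = n₂/n₁ = 3, Var(x̄₁−x̄₂) = σ²(1/n₁ + 1/(k·n₁)) = σ²·(k+1)/(k·n₁).
So n₁ = (1 + 1/k)·((z_{α/2} + z_β)/d)² = 1.333 × (3.100/0.44)².
n₁ = 1.333 × 49.64 = 66.2.
Round up: n₁ = 67, giving n₂ = 3 × 67 = 201.

n₁ = 67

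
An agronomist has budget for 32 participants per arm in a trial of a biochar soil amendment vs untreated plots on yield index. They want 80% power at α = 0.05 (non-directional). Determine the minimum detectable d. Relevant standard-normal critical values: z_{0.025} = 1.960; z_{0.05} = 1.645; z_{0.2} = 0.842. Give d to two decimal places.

For two independent groups of n = 32 each: d_min = (z_{α/2} + z_β)·√(2/n).
z-sum = 1.960 + 0.842 = 2.802.
d_min = 2.802 × √(2/32) = 2.802 × 0.2500 = 0.701.

d_min ≈ 0.70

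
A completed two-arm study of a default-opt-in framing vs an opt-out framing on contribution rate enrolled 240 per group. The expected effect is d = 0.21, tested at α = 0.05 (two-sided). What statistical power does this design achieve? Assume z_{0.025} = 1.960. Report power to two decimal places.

power ≈ 0.63

For two equal groups, power = Φ(d·√(n/2) − z_{α/2}).
d·√(n/2) = 0.21 × √(240/2) = 0.21 × 10.954 = 2.300.
z_β = 2.300 − 1.960 = 0.340.
Power = Φ(0.340) = 0.633.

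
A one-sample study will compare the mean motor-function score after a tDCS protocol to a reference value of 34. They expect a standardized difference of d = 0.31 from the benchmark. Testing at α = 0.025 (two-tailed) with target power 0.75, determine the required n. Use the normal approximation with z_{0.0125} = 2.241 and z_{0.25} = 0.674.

For a one-sample test: n = ((z_{α/2} + z_β) / d)².
z_{α/2} + z_β = 2.241 + 0.674 = 2.915.
n = (2.915 / 0.31)² = 9.403² = 88.42.
Round up.

n = 89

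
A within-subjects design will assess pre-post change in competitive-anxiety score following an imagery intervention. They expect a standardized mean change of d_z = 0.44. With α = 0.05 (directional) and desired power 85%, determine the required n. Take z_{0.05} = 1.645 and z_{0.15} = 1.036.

For a paired (one-sample on differences) test: n = ((z_{α} + z_β) / d)².
z_{α} + z_β = 1.645 + 1.036 = 2.681.
n = (2.681 / 0.44)² = 6.093² = 37.13.
Round up.

n = 38 pairs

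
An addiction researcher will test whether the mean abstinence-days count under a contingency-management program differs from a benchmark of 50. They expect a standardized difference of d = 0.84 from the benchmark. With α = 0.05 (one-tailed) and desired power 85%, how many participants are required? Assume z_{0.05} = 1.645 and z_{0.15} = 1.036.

For a one-sample test: n = ((z_{α} + z_β) / d)².
z_{α} + z_β = 1.645 + 1.036 = 2.681.
n = (2.681 / 0.84)² = 3.192² = 10.19.
Round up.

n = 11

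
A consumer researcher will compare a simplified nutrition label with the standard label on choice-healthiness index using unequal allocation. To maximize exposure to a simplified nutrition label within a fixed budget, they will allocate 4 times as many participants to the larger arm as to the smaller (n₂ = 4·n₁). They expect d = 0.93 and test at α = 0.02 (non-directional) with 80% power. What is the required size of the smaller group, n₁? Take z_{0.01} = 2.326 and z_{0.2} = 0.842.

n₁ = 15

With allocation ratio k = n₂/n₁ = 4, Var(x̄₁−x̄₂) = σ²(1/n₁ + 1/(k·n₁)) = σ²·(k+1)/(k·n₁).
So n₁ = (1 + 1/k)·((z_{α/2} + z_β)/d)² = 1.250 × (3.168/0.93)².
n₁ = 1.250 × 11.60 = 14.5.
Round up: n₁ = 15, giving n₂ = 4 × 15 = 60.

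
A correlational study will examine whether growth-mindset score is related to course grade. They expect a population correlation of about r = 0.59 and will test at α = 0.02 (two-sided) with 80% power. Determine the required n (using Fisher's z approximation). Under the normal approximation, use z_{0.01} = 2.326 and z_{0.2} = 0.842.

n = 25

Fisher's z: C = ½·ln((1+r)/(1−r)) = ½·ln(3.8780) = 0.6777.
n = ((z_{α/2} + z_β)/C)² + 3.
(2.326 + 0.842) / 0.6777 = 3.168 / 0.6777 = 4.675.
n = 4.675² + 3 = 21.85 + 3 = 24.9.
Round up.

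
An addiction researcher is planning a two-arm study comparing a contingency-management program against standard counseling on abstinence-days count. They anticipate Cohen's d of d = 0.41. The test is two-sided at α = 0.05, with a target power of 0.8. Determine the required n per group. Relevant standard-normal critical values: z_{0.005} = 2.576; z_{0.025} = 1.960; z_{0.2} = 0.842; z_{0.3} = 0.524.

n = 94 per group

For two independent groups with equal n: n = 2·((z_{α/2} + z_β) / d)².
z_{α/2} + z_β = 1.960 + 0.842 = 2.802.
n = 2 × (2.802 / 0.41)² = 2 × 6.834² = 2 × 46.71 = 93.4.
Round up to the next whole participant.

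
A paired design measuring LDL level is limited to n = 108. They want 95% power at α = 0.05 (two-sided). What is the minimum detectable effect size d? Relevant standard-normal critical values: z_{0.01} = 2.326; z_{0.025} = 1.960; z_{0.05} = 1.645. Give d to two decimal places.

d_min ≈ 0.35

For a single sample (or paired design) of n = 108: d_min = (z_{α/2} + z_β)/√n.
z-sum = 1.960 + 1.645 = 3.605.
d_min = 3.605 / √108 = 3.605 / 10.392 = 0.347.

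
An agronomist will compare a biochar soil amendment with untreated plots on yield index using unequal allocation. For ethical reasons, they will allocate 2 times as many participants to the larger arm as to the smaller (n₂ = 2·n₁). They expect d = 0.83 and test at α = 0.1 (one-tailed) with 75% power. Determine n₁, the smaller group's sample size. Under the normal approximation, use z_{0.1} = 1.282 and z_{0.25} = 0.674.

n₁ = 9

With allocation ratio k = n₂/n₁ = 2, Var(x̄₁−x̄₂) = σ²(1/n₁ + 1/(k·n₁)) = σ²·(k+1)/(k·n₁).
So n₁ = (1 + 1/k)·((z_{α} + z_β)/d)² = 1.500 × (1.956/0.83)².
n₁ = 1.500 × 5.55 = 8.3.
Round up: n₁ = 9, giving n₂ = 2 × 9 = 18.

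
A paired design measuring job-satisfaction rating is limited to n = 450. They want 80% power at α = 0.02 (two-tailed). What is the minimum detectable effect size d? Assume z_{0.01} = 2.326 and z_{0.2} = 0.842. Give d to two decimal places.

For a single sample (or paired design) of n = 450: d_min = (z_{α/2} + z_β)/√n.
z-sum = 2.326 + 0.842 = 3.168.
d_min = 3.168 / √450 = 3.168 / 21.213 = 0.149.

d_min ≈ 0.15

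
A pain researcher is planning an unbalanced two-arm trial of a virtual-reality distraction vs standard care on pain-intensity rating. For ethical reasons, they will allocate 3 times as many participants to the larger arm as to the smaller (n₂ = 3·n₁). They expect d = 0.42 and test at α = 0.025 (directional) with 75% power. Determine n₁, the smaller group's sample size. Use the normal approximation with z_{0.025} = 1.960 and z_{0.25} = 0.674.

With allocation ratio k = n₂/n₁ = 3, Var(x̄₁−x̄₂) = σ²(1/n₁ + 1/(k·n₁)) = σ²·(k+1)/(k·n₁).
So n₁ = (1 + 1/k)·((z_{α} + z_β)/d)² = 1.333 × (2.634/0.42)².
n₁ = 1.333 × 39.33 = 52.4.
Round up: n₁ = 53, giving n₂ = 3 × 53 = 159.

n₁ = 53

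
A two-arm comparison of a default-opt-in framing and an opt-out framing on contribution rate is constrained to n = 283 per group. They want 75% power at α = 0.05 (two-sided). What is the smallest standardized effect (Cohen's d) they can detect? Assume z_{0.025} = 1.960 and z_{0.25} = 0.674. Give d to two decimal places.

For two independent groups of n = 283 each: d_min = (z_{α/2} + z_β)·√(2/n).
z-sum = 1.960 + 0.674 = 2.634.
d_min = 2.634 × √(2/283) = 2.634 × 0.0841 = 0.221.

d_min ≈ 0.22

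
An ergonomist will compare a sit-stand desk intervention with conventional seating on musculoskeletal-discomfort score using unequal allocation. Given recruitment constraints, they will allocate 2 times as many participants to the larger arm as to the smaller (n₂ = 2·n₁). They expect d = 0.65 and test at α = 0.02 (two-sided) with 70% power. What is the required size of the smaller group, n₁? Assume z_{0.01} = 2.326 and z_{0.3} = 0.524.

n₁ = 29

With allocation ratio k = n₂/n₁ = 2, Var(x̄₁−x̄₂) = σ²(1/n₁ + 1/(k·n₁)) = σ²·(k+1)/(k·n₁).
So n₁ = (1 + 1/k)·((z_{α/2} + z_β)/d)² = 1.500 × (2.850/0.65)².
n₁ = 1.500 × 19.22 = 28.8.
Round up: n₁ = 29, giving n₂ = 2 × 29 = 58.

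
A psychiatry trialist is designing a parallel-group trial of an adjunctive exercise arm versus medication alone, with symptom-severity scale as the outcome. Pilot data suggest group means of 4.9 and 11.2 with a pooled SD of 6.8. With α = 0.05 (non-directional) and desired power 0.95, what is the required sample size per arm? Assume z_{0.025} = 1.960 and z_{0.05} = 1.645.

Cohen's d = |M₁ − M₂| / SD_pooled = |4.9 − 11.2| / 6.8 = 6.3 / 6.8 = 0.926.
For two independent groups with equal n: n = 2·((z_{α/2} + z_β) / d)².
z_{α/2} + z_β = 1.960 + 1.645 = 3.605.
n = 2 × (3.605 / 0.926)² = 2 × 3.893² = 2 × 15.16 = 30.3.
Round up to the next whole participant.

n = 31 per group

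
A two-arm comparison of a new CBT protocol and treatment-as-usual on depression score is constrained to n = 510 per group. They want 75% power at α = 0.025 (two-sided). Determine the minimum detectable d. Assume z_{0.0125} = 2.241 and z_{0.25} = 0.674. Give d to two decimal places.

For two independent groups of n = 510 each: d_min = (z_{α/2} + z_β)·√(2/n).
z-sum = 2.241 + 0.674 = 2.915.
d_min = 2.915 × √(2/510) = 2.915 × 0.0626 = 0.183.

d_min ≈ 0.18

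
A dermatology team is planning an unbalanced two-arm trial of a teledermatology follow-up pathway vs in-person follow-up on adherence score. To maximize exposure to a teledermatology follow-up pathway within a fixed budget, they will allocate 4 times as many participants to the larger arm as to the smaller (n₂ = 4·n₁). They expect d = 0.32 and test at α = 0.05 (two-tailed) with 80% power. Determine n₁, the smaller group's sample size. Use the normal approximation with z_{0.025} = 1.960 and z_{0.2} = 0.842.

With allocation ratio k = n₂/n₁ = 4, Var(x̄₁−x̄₂) = σ²(1/n₁ + 1/(k·n₁)) = σ²·(k+1)/(k·n₁).
So n₁ = (1 + 1/k)·((z_{α/2} + z_β)/d)² = 1.250 × (2.802/0.32)².
n₁ = 1.250 × 76.67 = 95.8.
Round up: n₁ = 96, giving n₂ = 4 × 96 = 384.

n₁ = 96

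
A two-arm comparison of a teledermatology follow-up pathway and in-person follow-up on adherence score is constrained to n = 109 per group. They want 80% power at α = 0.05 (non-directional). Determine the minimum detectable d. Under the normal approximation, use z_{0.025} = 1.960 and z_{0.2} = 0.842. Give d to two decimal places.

For two independent groups of n = 109 each: d_min = (z_{α/2} + z_β)·√(2/n).
z-sum = 1.960 + 0.842 = 2.802.
d_min = 2.802 × √(2/109) = 2.802 × 0.1355 = 0.380.

d_min ≈ 0.38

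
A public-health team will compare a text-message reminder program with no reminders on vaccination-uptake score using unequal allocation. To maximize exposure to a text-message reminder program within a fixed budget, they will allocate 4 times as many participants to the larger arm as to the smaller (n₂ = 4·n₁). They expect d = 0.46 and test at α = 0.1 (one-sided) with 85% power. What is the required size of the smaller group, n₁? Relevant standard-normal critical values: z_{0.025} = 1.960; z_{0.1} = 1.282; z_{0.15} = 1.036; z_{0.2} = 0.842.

n₁ = 32

With allocation ratio k = n₂/n₁ = 4, Var(x̄₁−x̄₂) = σ²(1/n₁ + 1/(k·n₁)) = σ²·(k+1)/(k·n₁).
So n₁ = (1 + 1/k)·((z_{α} + z_β)/d)² = 1.250 × (2.318/0.46)².
n₁ = 1.250 × 25.39 = 31.7.
Round up: n₁ = 32, giving n₂ = 4 × 32 = 128.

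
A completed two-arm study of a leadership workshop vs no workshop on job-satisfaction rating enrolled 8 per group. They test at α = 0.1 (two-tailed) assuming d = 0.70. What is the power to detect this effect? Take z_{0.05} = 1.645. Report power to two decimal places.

power ≈ 0.40

For two equal groups, power = Φ(d·√(n/2) − z_{α/2}).
d·√(n/2) = 0.70 × √(8/2) = 0.70 × 2.000 = 1.400.
z_β = 1.400 − 1.645 = -0.245.
Power = Φ(-0.245) = 0.403.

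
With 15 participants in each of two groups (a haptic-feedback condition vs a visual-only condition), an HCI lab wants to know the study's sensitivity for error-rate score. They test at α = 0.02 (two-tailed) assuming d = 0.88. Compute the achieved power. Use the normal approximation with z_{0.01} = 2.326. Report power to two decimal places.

power ≈ 0.53

For two equal groups, power = Φ(d·√(n/2) − z_{α/2}).
d·√(n/2) = 0.88 × √(15/2) = 0.88 × 2.739 = 2.410.
z_β = 2.410 − 2.326 = 0.084.
Power = Φ(0.084) = 0.533.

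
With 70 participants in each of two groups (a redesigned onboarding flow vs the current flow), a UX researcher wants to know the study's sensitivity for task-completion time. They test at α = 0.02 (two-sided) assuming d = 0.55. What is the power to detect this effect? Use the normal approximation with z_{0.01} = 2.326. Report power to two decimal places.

power ≈ 0.82

For two equal groups, power = Φ(d·√(n/2) − z_{α/2}).
d·√(n/2) = 0.55 × √(70/2) = 0.55 × 5.916 = 3.254.
z_β = 3.254 − 2.326 = 0.928.
Power = Φ(0.928) = 0.823.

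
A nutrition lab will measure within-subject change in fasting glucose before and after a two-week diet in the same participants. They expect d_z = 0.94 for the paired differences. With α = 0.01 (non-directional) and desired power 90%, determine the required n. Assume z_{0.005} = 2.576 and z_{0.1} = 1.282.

n = 17 pairs

For a paired (one-sample on differences) test: n = ((z_{α/2} + z_β) / d)².
z_{α/2} + z_β = 2.576 + 1.282 = 3.858.
n = (3.858 / 0.94)² = 4.104² = 16.84.
Round up.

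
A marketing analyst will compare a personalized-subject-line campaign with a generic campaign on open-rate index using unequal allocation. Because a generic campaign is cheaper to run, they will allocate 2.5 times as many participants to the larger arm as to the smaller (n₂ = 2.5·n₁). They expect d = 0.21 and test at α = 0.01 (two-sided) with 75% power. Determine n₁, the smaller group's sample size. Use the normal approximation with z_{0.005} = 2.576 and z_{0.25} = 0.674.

With allocation ratio k = n₂/n₁ = 2.5, Var(x̄₁−x̄₂) = σ²(1/n₁ + 1/(k·n₁)) = σ²·(k+1)/(k·n₁).
So n₁ = (1 + 1/k)·((z_{α/2} + z_β)/d)² = 1.400 × (3.250/0.21)².
n₁ = 1.400 × 239.51 = 335.3.
Round up: n₁ = 336, giving n₂ = 2.5 × 336 = 840.

n₁ = 336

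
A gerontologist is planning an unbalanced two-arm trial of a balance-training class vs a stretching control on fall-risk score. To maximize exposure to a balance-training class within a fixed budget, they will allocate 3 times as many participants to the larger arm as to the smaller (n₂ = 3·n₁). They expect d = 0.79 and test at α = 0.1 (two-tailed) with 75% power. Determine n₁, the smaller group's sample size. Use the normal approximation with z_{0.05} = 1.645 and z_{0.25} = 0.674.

With allocation ratio k = n₂/n₁ = 3, Var(x̄₁−x̄₂) = σ²(1/n₁ + 1/(k·n₁)) = σ²·(k+1)/(k·n₁).
So n₁ = (1 + 1/k)·((z_{α/2} + z_β)/d)² = 1.333 × (2.319/0.79)².
n₁ = 1.333 × 8.62 = 11.5.
Round up: n₁ = 12, giving n₂ = 3 × 12 = 36.

n₁ = 12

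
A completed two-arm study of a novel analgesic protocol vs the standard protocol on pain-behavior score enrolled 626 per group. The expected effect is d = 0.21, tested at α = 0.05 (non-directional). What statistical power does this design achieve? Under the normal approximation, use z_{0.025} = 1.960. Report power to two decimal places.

For two equal groups, power = Φ(d·√(n/2) − z_{α/2}).
d·√(n/2) = 0.21 × √(626/2) = 0.21 × 17.692 = 3.715.
z_β = 3.715 − 1.960 = 1.755.
Power = Φ(1.755) = 0.960.

power ≈ 0.96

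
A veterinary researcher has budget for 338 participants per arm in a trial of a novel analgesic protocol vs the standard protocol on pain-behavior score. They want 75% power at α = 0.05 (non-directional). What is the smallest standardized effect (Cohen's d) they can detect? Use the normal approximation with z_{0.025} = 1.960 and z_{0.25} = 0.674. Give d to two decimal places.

d_min ≈ 0.20

For two independent groups of n = 338 each: d_min = (z_{α/2} + z_β)·√(2/n).
z-sum = 1.960 + 0.674 = 2.634.
d_min = 2.634 × √(2/338) = 2.634 × 0.0769 = 0.203.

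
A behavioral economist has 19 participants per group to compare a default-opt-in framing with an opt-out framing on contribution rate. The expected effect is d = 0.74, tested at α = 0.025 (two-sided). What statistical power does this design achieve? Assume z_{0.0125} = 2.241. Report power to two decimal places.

For two equal groups, power = Φ(d·√(n/2) − z_{α/2}).
d·√(n/2) = 0.74 × √(19/2) = 0.74 × 3.082 = 2.281.
z_β = 2.281 − 2.241 = 0.040.
Power = Φ(0.040) = 0.516.

power ≈ 0.52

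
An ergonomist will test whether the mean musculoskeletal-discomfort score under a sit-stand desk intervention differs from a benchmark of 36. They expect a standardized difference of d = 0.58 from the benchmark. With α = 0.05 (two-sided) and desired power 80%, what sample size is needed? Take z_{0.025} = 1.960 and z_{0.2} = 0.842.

n = 24

For a one-sample test: n = ((z_{α/2} + z_β) / d)².
z_{α/2} + z_β = 1.960 + 0.842 = 2.802.
n = (2.802 / 0.58)² = 4.831² = 23.34.
Round up.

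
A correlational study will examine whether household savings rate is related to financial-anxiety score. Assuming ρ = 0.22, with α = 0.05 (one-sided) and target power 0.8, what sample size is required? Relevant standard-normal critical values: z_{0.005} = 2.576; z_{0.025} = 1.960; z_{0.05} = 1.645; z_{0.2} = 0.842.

n = 127

Fisher's z: C = ½·ln((1+r)/(1−r)) = ½·ln(1.5641) = 0.2237.
n = ((z_{α} + z_β)/C)² + 3.
(1.645 + 0.842) / 0.2237 = 2.487 / 0.2237 = 11.118.
n = 11.118² + 3 = 123.60 + 3 = 126.6.
Round up.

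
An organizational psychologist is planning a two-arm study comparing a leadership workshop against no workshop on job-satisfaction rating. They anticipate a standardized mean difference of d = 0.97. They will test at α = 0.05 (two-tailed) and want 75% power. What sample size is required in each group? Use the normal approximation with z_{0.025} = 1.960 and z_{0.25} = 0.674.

n = 15 per group

For two independent groups with equal n: n = 2·((z_{α/2} + z_β) / d)².
z_{α/2} + z_β = 1.960 + 0.674 = 2.634.
n = 2 × (2.634 / 0.97)² = 2 × 2.715² = 2 × 7.37 = 14.7.
Round up to the next whole participant.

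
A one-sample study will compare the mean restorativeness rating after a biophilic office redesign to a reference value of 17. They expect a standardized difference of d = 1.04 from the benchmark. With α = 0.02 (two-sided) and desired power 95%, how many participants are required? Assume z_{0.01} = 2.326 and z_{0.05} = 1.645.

For a one-sample test: n = ((z_{α/2} + z_β) / d)².
z_{α/2} + z_β = 2.326 + 1.645 = 3.971.
n = (3.971 / 1.04)² = 3.818² = 14.58.
Round up.

n = 15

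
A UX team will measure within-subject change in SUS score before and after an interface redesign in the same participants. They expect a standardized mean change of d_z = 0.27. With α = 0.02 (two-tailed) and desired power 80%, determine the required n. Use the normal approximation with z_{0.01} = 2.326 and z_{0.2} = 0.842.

For a paired (one-sample on differences) test: n = ((z_{α/2} + z_β) / d)².
z_{α/2} + z_β = 2.326 + 0.842 = 3.168.
n = (3.168 / 0.27)² = 11.733² = 137.67.
Round up.

n = 138 pairs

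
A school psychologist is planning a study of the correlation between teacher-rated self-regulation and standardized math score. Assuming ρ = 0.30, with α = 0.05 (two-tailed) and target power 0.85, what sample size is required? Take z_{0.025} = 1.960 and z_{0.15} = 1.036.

n = 97

Fisher's z: C = ½·ln((1+r)/(1−r)) = ½·ln(1.8571) = 0.3095.
n = ((z_{α/2} + z_β)/C)² + 3.
(1.960 + 1.036) / 0.3095 = 2.996 / 0.3095 = 9.680.
n = 9.680² + 3 = 93.70 + 3 = 96.7.
Round up.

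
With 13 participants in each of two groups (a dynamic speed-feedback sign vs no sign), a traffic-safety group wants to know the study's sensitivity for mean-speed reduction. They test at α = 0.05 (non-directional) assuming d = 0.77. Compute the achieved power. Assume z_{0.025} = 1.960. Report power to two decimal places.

power ≈ 0.50

For two equal groups, power = Φ(d·√(n/2) − z_{α/2}).
d·√(n/2) = 0.77 × √(13/2) = 0.77 × 2.550 = 1.963.
z_β = 1.963 − 1.960 = 0.003.
Power = Φ(0.003) = 0.501.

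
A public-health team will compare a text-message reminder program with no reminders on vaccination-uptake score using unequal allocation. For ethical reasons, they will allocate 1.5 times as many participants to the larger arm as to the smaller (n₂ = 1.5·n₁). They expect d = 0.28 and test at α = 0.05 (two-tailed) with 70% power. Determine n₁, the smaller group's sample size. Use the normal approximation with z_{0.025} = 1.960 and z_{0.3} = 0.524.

With allocation ratio k = n₂/n₁ = 1.5, Var(x̄₁−x̄₂) = σ²(1/n₁ + 1/(k·n₁)) = σ²·(k+1)/(k·n₁).
So n₁ = (1 + 1/k)·((z_{α/2} + z_β)/d)² = 1.667 × (2.484/0.28)².
n₁ = 1.667 × 78.70 = 131.2.
Round up: n₁ = 132, giving n₂ = 1.5 × 132 = 198.

n₁ = 132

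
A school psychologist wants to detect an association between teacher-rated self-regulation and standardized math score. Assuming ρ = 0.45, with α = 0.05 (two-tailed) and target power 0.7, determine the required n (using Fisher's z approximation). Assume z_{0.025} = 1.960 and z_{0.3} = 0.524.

Fisher's z: C = ½·ln((1+r)/(1−r)) = ½·ln(2.6364) = 0.4847.
n = ((z_{α/2} + z_β)/C)² + 3.
(1.960 + 0.524) / 0.4847 = 2.484 / 0.4847 = 5.125.
n = 5.125² + 3 = 26.26 + 3 = 29.3.
Round up.

n = 30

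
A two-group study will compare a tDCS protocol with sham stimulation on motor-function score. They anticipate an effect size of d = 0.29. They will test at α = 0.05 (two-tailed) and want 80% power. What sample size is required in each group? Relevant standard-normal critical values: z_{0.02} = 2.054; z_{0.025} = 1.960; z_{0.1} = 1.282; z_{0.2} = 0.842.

For two independent groups with equal n: n = 2·((z_{α/2} + z_β) / d)².
z_{α/2} + z_β = 1.960 + 0.842 = 2.802.
n = 2 × (2.802 / 0.29)² = 2 × 9.662² = 2 × 93.36 = 186.7.
Round up to the next whole participant.

n = 187 per group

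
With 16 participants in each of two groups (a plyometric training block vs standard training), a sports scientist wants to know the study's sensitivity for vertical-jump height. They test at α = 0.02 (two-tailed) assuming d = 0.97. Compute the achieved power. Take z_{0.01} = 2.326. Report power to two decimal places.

power ≈ 0.66

For two equal groups, power = Φ(d·√(n/2) − z_{α/2}).
d·√(n/2) = 0.97 × √(16/2) = 0.97 × 2.828 = 2.744.
z_β = 2.744 − 2.326 = 0.418.
Power = Φ(0.418) = 0.662.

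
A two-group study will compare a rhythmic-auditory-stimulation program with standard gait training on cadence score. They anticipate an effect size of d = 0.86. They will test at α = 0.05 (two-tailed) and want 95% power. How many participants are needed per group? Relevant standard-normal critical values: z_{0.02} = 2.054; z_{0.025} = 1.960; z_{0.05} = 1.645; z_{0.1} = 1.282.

For two independent groups with equal n: n = 2·((z_{α/2} + z_β) / d)².
z_{α/2} + z_β = 1.960 + 1.645 = 3.605.
n = 2 × (3.605 / 0.86)² = 2 × 4.192² = 2 × 17.57 = 35.1.
Round up to the next whole participant.

n = 36 per group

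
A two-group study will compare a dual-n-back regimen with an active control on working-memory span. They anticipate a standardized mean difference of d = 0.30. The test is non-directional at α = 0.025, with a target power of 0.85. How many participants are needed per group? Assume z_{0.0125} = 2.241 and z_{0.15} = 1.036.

n = 239 per group

For two independent groups with equal n: n = 2·((z_{α/2} + z_β) / d)².
z_{α/2} + z_β = 2.241 + 1.036 = 3.277.
n = 2 × (3.277 / 0.30)² = 2 × 10.923² = 2 × 119.32 = 238.6.
Round up to the next whole participant.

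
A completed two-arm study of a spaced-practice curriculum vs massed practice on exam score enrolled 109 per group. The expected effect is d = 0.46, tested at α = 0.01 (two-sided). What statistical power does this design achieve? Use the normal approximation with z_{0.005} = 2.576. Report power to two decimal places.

power ≈ 0.79

For two equal groups, power = Φ(d·√(n/2) − z_{α/2}).
d·√(n/2) = 0.46 × √(109/2) = 0.46 × 7.382 = 3.396.
z_β = 3.396 − 2.576 = 0.820.
Power = Φ(0.820) = 0.794.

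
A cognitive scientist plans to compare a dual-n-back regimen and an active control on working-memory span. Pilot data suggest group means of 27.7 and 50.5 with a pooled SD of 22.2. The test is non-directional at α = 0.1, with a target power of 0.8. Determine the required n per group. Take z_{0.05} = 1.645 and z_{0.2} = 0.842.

Cohen's d = |M₁ − M₂| / SD_pooled = |27.7 − 50.5| / 22.2 = 22.8 / 22.2 = 1.027.
For two independent groups with equal n: n = 2·((z_{α/2} + z_β) / d)².
z_{α/2} + z_β = 1.645 + 0.842 = 2.487.
n = 2 × (2.487 / 1.027)² = 2 × 2.422² = 2 × 5.86 = 11.7.
Round up to the next whole participant.

n = 12 per group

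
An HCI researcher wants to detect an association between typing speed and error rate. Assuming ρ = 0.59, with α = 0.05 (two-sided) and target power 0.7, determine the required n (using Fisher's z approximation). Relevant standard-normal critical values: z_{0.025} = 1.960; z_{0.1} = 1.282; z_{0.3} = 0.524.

n = 17

Fisher's z: C = ½·ln((1+r)/(1−r)) = ½·ln(3.8780) = 0.6777.
n = ((z_{α/2} + z_β)/C)² + 3.
(1.960 + 0.524) / 0.6777 = 2.484 / 0.6777 = 3.665.
n = 3.665² + 3 = 13.43 + 3 = 16.4.
Round up.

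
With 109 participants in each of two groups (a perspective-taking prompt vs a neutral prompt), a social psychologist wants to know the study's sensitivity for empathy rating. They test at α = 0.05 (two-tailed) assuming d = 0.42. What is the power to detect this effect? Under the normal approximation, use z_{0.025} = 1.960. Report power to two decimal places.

power ≈ 0.87

For two equal groups, power = Φ(d·√(n/2) − z_{α/2}).
d·√(n/2) = 0.42 × √(109/2) = 0.42 × 7.382 = 3.101.
z_β = 3.101 − 1.960 = 1.141.
Power = Φ(1.141) = 0.873.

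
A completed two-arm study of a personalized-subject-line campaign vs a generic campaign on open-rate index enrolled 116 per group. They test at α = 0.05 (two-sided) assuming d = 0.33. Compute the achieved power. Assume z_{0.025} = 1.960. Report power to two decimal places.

For two equal groups, power = Φ(d·√(n/2) − z_{α/2}).
d·√(n/2) = 0.33 × √(116/2) = 0.33 × 7.616 = 2.513.
z_β = 2.513 − 1.960 = 0.553.
Power = Φ(0.553) = 0.710.

power ≈ 0.71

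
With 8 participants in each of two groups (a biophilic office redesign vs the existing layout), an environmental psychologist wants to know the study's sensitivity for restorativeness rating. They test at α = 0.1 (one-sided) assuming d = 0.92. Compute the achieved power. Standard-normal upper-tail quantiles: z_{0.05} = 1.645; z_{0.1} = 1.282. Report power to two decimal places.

For two equal groups, power = Φ(d·√(n/2) − z_{α}).
d·√(n/2) = 0.92 × √(8/2) = 0.92 × 2.000 = 1.840.
z_β = 1.840 − 1.282 = 0.558.
Power = Φ(0.558) = 0.712.

power ≈ 0.71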